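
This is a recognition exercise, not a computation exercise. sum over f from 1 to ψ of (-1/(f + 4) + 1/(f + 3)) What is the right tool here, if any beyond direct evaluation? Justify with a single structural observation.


Technique: telescoping — each term adds 1/(f + 3) and subtracts the same expression advanced one index; that subtracted piece cancels against the next term's added copy — only the boundary terms survive.


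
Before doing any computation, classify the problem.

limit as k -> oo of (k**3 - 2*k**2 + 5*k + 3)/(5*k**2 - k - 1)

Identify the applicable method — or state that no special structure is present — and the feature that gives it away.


Verdict: dominant-term comparison — divide by the highest power of k present: lower-order terms vanish and the dominant ratio remains. Differentiating the expression as a single quotient would eventually settle it as well; matching dominant growth settles it immediately.


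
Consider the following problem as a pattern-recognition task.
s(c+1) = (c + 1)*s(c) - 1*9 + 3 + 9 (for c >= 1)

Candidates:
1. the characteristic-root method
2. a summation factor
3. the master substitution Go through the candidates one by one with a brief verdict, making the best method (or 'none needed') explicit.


Diagnosis: a summation factor — because the multiplier c + 1 is index-dependent, divide through by its running product and sum the resulting differences.
- the characteristic-root method: an index-dependent weight blocks the pure exponential ansatz.
- a summation factor — yes, a natural case for it.
- the master substitution — there is no divide-the-index recursive argument.


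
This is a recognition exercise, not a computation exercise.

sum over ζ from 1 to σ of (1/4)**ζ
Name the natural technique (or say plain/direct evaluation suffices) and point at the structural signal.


Technique: the geometric series formula — check a ratio of consecutive terms: it is 1/4, independent of the index, so the geometric formula closes the sum.


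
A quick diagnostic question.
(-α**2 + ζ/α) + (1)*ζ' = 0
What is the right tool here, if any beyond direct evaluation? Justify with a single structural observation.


Best approach: a linear integrating factor — the unknown enters only to the first power against a nonzero forcing term — the integrating-factor template applies directly.


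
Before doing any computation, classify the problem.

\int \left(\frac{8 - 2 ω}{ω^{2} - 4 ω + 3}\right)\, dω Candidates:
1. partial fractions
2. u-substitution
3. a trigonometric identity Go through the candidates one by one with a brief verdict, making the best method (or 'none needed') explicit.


Method: partial fractions — each factor of ω^{2} - 4 ω + 3 owns one elementary piece of the integrand — separate them and integrate piecewise.
- partial fractions: a fit — the right tool for this form.
- u-substitution: no subexpression of the integrand pairs with its own derivative as a factor — individual terms may offer their own substitutions, but any change of variable covering the whole integral would have to be constructed from outside the expression.
- a trigonometric identity: no sine or cosine appears, so there is nothing for a trigonometric identity to act on.


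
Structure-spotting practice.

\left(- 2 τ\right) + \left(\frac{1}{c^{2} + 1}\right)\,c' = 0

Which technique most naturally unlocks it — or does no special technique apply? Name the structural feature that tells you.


Verdict: separation of variables — all dependence on the two variables factors apart, the defining separable shape. The cross-partial test also passes here (vacuously, each side single-variable); the potential-function route would work, separation is simply more immediate.


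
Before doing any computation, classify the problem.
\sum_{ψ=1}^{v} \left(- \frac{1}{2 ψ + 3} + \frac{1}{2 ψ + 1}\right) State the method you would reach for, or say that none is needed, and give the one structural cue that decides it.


Best approach: telescoping — a difference of consecutive values of one function (\frac{1}{2 ψ + 1} at one index and the next) — telescoping by construction.


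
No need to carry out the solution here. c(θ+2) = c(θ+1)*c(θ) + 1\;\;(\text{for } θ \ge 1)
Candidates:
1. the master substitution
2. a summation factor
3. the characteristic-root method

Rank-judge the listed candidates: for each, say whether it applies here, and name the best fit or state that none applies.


Diagnosis: no special technique — the update rule curves (it is not linear in the unknown sequence), so no superposition-based closed form attaches — iterate or study it directly.
- the master substitution: the recursion steps by a constant offset, so exponential reindexing is pointless.
- a summation factor — no summation factor applies — the rule is not linear in the sequence values.
- the characteristic-root method: the recursion is nonlinear in the sequence values, so no linear-modes ansatz applies.


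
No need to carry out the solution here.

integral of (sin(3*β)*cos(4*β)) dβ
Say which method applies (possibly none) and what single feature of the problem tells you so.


Best approach: a trigonometric identity — apply product-to-sum to sin(3*β)*cos(4*β): two clean single-angle terms replace one awkward product.


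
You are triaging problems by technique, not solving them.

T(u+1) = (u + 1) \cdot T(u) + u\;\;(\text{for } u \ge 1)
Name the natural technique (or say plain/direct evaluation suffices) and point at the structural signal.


Technique: a summation factor — first-order, linear, moving coefficient u + 1: the discrete analogue of an integrating factor handles it.


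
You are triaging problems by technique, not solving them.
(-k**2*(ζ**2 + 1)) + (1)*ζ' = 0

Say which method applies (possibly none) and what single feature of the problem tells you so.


Method: separation of variables — the derivative equals a pure function of k (namely k**2) times a pure function of ζ (namely ζ**2 + 1); divide and integrate each side.


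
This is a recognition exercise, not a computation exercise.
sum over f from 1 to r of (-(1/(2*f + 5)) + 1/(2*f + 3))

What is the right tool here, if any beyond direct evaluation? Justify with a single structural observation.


Best approach: telescoping — difference-of-shifts structure (each term adds 1/(2*f + 3), then subtracts its one-index-advanced value, which the following term adds back) leaves only the first and last pieces standing.


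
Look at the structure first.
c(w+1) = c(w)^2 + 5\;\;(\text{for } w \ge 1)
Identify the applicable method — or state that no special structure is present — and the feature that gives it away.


Method: no special technique — the recurrence is nonlinear in the sequence values; study it directly, no linear machinery applies.


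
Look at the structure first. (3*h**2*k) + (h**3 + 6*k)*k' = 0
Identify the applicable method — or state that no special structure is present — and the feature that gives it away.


Method: the exact-equation method — because the two cross partials coincide, the form is conservative as written — recover its potential in (h, k).


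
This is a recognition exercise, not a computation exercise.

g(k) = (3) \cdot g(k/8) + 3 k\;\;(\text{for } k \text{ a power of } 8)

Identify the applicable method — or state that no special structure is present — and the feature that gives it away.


Best approach: the master substitution — treat m = log base 8 of k as the new clock: one recursion step advances m by one while k scales by 8.


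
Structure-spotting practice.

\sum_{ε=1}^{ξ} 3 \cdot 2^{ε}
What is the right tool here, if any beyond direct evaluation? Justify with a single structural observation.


Verdict: the geometric series formula — the ratio of consecutive terms is the constant 2, independent of the index — a geometric sum.


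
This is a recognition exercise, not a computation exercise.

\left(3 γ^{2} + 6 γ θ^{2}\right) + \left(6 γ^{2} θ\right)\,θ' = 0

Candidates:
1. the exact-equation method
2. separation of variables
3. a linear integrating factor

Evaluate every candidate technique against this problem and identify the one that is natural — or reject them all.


Diagnosis: the exact-equation method — equality of cross partials is the green light — assemble the potential function term by term.
- the exact-equation method — yes, a natural case for it.
- separation of variables: no algebra isolates the independent variable on one side and the unknown on the other.
- a linear integrating factor — the unknown enters nonlinearly (through a power, a denominator, or a transcendental function), which the linear integrating-factor recipe cannot absorb as-is — any repair would come from a preliminary substitution, not the factor.


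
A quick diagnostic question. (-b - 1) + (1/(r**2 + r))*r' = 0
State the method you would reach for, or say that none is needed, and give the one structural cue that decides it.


Technique: separation of variables — solved for the derivative, the right side splits multiplicatively into a function of each variable alone — divide and integrate each side. A Bernoulli substitution applies to this equation as given; separation takes the same equation in its displayed form.


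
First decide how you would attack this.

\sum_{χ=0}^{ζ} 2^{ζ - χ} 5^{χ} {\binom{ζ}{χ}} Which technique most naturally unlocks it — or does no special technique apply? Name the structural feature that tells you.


Technique: the binomial theorem — {\binom{ζ}{χ}} weighting matched powers of 5 and 2 is the expanded form of (5 + 2)^ζ — fold it back up.


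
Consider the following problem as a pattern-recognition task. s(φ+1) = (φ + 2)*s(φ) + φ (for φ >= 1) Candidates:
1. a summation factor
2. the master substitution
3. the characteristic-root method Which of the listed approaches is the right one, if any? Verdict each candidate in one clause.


Verdict: a summation factor — it is first-order linear but the coefficient φ + 2 depends on the index, so multiply through by a summation factor to telescope it.
- a summation factor: applies; the problem has the shape this method handles.
- the master substitution: no fixed divisor shrinks the index between calls.
- the characteristic-root method — the coefficients vary with the index, breaking the constant-coefficient structure the method needs.


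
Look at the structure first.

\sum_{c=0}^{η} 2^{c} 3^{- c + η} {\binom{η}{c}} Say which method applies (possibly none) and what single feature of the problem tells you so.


Best approach: the binomial theorem — the summand is term c of a binomial expansion in 2 and 3; the whole sum is a single power.


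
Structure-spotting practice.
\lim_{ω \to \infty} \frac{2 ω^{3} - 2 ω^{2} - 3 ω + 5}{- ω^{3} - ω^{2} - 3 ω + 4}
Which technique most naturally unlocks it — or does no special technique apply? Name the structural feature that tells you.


Best approach: dominant-term comparison — divide by the highest power of ω present: lower-order terms vanish and the dominant ratio remains. Viewed as a single quotient this is an ∞/∞ form — an at-infinity application of l'Hôpital's rule would also resolve it; comparing leading growth reads the answer without differentiating.


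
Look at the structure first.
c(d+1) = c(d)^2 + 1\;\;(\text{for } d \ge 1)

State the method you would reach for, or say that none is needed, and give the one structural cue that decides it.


Technique: no special technique — the update rule curves (it is not linear in the unknown sequence), so no superposition-based closed form attaches — iterate or study it directly.


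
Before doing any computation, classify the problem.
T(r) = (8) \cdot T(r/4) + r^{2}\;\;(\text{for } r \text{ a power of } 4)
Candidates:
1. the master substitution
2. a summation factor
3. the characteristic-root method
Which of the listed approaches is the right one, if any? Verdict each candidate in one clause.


Verdict: the master substitution — the argument contracts 4-fold per step: reindex r exponentially and solve the linear recurrence in the new index.
- the master substitution: applicable, and directly so.
- a summation factor: a divided-index call is outside the fixed-shift first-order family a summation factor normalizes.
- the characteristic-root method — a divided-index call is not the fixed-shift linear shape that characteristic roots solve.


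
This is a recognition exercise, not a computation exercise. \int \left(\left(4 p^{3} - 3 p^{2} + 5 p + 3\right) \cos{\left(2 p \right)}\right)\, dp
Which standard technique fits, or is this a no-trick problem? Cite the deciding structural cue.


Verdict: integration by parts — differentiate 4 p^{3} - 3 p^{2} + 5 p + 3, integrate \cos{\left(2 p \right)}: each pass lowers the polynomial degree, so parts terminates.


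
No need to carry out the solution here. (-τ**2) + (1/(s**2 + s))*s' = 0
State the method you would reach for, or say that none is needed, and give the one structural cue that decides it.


Best approach: separation of variables — solved for the derivative, the right side factors as τ**2 times s**2 + s — all τ-dependence separates from all s-dependence. This doubles as a Bernoulli equation in the unknown as written; dividing and integrating works on it directly.


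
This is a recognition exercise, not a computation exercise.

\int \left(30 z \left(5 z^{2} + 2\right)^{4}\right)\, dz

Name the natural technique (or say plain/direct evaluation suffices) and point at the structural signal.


Diagnosis: u-substitution — spotting that 30 z is a constant multiple of the derivative of 5 z^{2} + 2 is the key observation — substitute u = 5 z^{2} + 2 and the integral becomes one-dimensional in u. One could also expand and integrate term by term; the substitution is strictly more direct.


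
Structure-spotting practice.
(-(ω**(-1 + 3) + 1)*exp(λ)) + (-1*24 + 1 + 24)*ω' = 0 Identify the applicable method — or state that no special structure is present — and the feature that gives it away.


Diagnosis: separation of variables — solved for the derivative, the right side splits multiplicatively into a function of each variable alone — divide and integrate each side.


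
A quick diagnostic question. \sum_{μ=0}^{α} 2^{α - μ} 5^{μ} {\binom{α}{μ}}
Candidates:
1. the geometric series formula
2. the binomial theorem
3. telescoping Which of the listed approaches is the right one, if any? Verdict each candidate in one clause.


Diagnosis: the binomial theorem — the binomial coefficients weight matched powers of 5 and 2, which is exactly the expansion of a binomial power.
- the geometric series formula — there is no constant term-to-term ratio.
- the binomial theorem: yes — fits the structure here.
- telescoping: the terms as presented offer no neighboring cancellation — a telescoping rewrite may exist, but the displayed structure does not hand one over.


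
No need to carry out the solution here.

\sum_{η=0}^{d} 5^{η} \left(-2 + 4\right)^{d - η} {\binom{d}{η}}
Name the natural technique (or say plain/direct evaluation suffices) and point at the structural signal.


Method: the binomial theorem — the binomial coefficients weight matched powers of 5 and (-2 + 4), which is exactly the expansion of a binomial power.


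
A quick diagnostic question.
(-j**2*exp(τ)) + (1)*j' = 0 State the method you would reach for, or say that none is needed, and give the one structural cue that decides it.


Verdict: separation of variables — one side of the product carries the independent variable, the other the unknown — the textbook separation shape.


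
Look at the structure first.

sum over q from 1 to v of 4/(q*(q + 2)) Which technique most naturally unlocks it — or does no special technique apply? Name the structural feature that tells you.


Diagnosis: telescoping — 4/(q*(q + 2)) is a collapsed telescope: expand it into simple fractions to see the cancellation.


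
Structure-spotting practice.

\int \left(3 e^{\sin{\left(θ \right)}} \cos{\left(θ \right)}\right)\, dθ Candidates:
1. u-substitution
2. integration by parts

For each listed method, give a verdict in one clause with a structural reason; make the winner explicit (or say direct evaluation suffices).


Method: u-substitution — collected, the integrand has one factor that is, up to a constant, the derivative of an inner expression the rest depends on — substitute for that inner expression.
- u-substitution: yes, a natural case for it.
- integration by parts: there is no nonconstant-polynomial-times-kernel split with an exp, sine, cosine (degree-1 argument), or logarithm partner.


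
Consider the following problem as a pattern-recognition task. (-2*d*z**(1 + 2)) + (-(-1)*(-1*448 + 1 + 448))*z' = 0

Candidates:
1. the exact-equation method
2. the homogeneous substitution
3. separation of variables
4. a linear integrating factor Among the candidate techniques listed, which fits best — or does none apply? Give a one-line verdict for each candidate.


Best approach: separation of variables — all dependence on the two variables factors apart, the defining separable shape.
- the exact-equation method: the mixed-partials test fails on this split — it is not an exact differential as presented.
- the homogeneous substitution: solved for the derivative, the right side changes under joint scaling of the two variables.
- separation of variables: yes — fits the structure here.
- a linear integrating factor: a nonlinear term in the unknown puts this outside the integrating-factor template.


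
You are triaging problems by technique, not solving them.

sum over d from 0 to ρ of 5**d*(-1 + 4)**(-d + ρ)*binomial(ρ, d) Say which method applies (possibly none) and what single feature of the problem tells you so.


Best approach: the binomial theorem — binomial(ρ, d) weighting matched powers of 5 and (-1 + 4) is the expanded form of (5 + (-1 + 4))^ρ — fold it back up.


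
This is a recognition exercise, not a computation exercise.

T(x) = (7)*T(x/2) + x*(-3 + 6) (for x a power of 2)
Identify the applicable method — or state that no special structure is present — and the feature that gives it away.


Verdict: the master substitution — the recursive call is at index x/2 rather than a shift, a divide-and-conquer shape — substituting x = 2^m linearizes it.


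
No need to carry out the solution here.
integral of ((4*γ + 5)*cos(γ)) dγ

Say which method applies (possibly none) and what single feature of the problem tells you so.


Diagnosis: integration by parts — a polynomial 4*γ + 5 against the kernel cos(γ) is the signature bounded-ladder case for integration by parts.


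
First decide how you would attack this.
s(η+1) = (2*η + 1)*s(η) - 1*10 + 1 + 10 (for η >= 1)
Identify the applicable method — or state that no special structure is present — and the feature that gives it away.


Method: a summation factor — the coefficient 2*η + 1 drifts with the index, so no fixed root exists; normalizing by the cumulative product telescopes it.


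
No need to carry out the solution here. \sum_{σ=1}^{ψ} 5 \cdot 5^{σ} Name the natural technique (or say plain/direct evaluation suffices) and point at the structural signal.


Best approach: the geometric series formula — term-over-term division gives 5 every time — index-free ratio, geometric sum formula applies.


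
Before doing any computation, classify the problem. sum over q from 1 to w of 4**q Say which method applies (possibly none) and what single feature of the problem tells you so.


Diagnosis: the geometric series formula — each summand is the previous one scaled by 4; that constant multiplier is itself the geometric structure.


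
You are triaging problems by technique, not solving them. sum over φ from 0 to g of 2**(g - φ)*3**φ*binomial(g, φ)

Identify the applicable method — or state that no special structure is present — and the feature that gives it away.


Best approach: the binomial theorem — binomial coefficients against complementary powers of 3 and 2: recognize the binomial expansion and resum.


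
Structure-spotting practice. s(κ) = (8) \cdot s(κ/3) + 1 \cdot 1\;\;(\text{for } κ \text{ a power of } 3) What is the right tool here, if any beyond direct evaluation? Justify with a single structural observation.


Method: the master substitution — the argument contracts 3-fold per step: reindex κ exponentially and solve the linear recurrence in the new index.


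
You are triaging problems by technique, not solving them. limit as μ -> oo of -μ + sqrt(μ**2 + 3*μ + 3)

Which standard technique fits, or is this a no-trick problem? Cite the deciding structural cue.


Best approach: conjugate multiplication — two divergent pieces with a minus sign between them and a radical in the mix: rationalize sqrt(μ**2 + 3*μ + 3) - μ before any limit law applies.


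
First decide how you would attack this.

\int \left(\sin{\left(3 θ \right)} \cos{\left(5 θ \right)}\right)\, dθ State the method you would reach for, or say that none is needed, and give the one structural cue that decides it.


Method: a trigonometric identity — \sin{\left(3 θ \right)} \cos{\left(5 θ \right)} mixes two frequencies; the product-to-sum identity splits it into single-frequency sinusoids.


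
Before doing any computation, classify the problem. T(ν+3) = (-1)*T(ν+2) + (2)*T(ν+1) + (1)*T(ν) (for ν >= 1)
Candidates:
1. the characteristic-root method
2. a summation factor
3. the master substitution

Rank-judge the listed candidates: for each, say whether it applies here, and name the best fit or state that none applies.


Technique: the characteristic-root method — shift-invariance with fixed coefficients calls for exponential trials; the characteristic polynomial finds every r^ν.
- the characteristic-root method — yes, a natural case for it.
- a summation factor: the recurrence reaches back more than one step, outside the first-order family a summation factor normalizes.
- the master substitution: the recursion shifts the index rather than dividing it.


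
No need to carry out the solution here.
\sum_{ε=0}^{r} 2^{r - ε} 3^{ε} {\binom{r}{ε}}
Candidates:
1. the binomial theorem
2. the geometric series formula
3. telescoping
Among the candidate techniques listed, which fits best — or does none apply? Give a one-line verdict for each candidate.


Best approach: the binomial theorem — terms weighting {\binom{r}{ε}} against matched powers of 3 and 2 reassemble into (3 + 2)^r by the binomial theorem.
- the binomial theorem: yes — fits the structure here.
- the geometric series formula — consecutive terms are not related by a fixed multiplier.
- telescoping: writing out consecutive terms as given produces no pairwise cancellation.


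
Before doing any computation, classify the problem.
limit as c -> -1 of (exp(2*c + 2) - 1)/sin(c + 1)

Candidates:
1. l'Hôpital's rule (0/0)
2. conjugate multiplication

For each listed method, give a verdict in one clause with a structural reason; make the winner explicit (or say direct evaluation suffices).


Technique: l'Hôpital's rule (0/0) — substituting -1 gives 0 over 0; differentiate top and bottom once and re-evaluate. One could equally expand both pieces locally and compare leading terms; the rule does that in one stroke.
- l'Hôpital's rule (0/0) — applies; the problem has the shape this method handles.
- conjugate multiplication — no divergent radical difference is present for a conjugate pair to cancel.


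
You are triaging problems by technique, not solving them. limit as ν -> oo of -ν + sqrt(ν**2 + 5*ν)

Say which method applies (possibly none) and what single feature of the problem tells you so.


Technique: conjugate multiplication — two divergent pieces with a minus sign between them and a radical in the mix: rationalize sqrt(ν**2 + 5*ν) - ν before any limit law applies.


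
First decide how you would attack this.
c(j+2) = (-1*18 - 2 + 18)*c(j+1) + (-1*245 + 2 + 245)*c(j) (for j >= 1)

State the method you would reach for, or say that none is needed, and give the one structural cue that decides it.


Method: the characteristic-root method — the recurrence treats every index alike (constant coefficients, no forcing) — precisely the regime where r^j trials close it.


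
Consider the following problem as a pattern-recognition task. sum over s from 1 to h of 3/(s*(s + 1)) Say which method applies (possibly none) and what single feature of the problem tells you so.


Technique: telescoping — split 3/(s*(s + 1)) by partial fractions and the pieces are one function at shifted arguments — interior terms cancel.


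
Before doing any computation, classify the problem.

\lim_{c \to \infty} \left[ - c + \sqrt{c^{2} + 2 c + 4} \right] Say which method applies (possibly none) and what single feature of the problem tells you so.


Diagnosis: conjugate multiplication — the ∞ − ∞ radical form is the exact trigger for the conjugate maneuver.


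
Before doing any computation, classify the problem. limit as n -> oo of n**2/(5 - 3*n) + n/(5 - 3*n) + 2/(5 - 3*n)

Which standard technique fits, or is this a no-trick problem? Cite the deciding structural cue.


Diagnosis: dominant-term comparison — at large n only the top-degree terms survive; compare the leading terms and the limit falls out. Viewed as a single quotient this is an ∞/∞ form — an at-infinity application of l'Hôpital's rule would also resolve it; comparing leading growth reads the answer without differentiating.


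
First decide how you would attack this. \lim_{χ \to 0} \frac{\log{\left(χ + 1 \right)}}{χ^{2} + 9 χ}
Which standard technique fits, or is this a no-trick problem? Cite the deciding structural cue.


Best approach: l'Hôpital's rule (0/0) — the 0/0 form at 0 is the signature situation for l'Hôpital's rule. A first-order expansion at the point is an equally standard path; the rule packages it.


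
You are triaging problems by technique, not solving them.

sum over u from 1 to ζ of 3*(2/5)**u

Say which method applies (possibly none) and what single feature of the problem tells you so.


Method: the geometric series formula — each summand is the previous one scaled by 2/5; that constant multiplier is itself the geometric structure.


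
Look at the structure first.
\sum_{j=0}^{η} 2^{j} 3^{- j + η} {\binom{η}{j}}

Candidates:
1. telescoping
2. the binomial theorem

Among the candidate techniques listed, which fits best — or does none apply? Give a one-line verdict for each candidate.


Verdict: the binomial theorem — terms weighting {\binom{η}{j}} against matched powers of 2 and 3 reassemble into (2 + 3)^η by the binomial theorem.
- telescoping: the terms as presented offer no neighboring cancellation — a telescoping rewrite may exist, but the displayed structure does not hand one over.
- the binomial theorem — yes — fits the structure here.


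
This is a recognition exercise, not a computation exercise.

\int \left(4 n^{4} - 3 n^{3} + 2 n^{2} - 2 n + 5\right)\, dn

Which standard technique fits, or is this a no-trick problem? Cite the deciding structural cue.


Technique: no special technique — nothing composite, nothing rational, nothing trigonometric — each constant-multiple power of n integrates by the power rule alone.


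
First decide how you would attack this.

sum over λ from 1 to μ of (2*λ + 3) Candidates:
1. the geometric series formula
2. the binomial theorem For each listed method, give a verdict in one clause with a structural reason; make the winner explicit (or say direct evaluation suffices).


Verdict: no special technique — constant-multiple powers of λ with no cancellation partners and no common ratio — use the standard power-sum formulas.
- the geometric series formula: the ratio of consecutive terms depends on the index.
- the binomial theorem — no binomial coefficients pair up with complementary powers here.


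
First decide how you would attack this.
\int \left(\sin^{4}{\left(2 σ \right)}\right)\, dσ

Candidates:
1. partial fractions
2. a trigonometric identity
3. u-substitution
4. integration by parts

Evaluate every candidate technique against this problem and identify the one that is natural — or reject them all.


Technique: a trigonometric identity — apply power reduction to \sin^{4}{\left(2 σ \right)}; each application halves the trigonometric degree.
- partial fractions: the expression is not a ratio of polynomials that decomposes further.
- a trigonometric identity — applicable, and directly so.
- u-substitution — no subexpression of the integrand serves as a whole-integral substitution inner — individual terms may offer their own, but none carries its derivative as a factor of the full integrand; a working change of variable would have to be constructed from outside the expression.
- integration by parts: not the fit here: there is no polynomial factor to ladder down — parts can still close the trigonometric product by recursion, though the identity rewrite is the direct route.


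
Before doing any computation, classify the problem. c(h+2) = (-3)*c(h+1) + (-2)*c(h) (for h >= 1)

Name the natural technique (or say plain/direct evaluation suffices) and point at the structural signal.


Method: the characteristic-root method — constant coefficients and linearity mean the ansatz r^h reduces it to solving the characteristic polynomial.


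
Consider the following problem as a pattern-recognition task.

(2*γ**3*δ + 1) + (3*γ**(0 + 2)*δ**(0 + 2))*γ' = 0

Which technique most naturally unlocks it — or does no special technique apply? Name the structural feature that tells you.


Verdict: the exact-equation method — equality of cross partials is the green light — assemble the potential function term by term.


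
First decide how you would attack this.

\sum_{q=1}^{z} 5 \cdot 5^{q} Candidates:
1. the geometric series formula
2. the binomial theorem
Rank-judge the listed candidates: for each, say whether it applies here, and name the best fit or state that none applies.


Method: the geometric series formula — term-over-term division gives 5 every time — index-free ratio, geometric sum formula applies.
- the geometric series formula: yes, a natural case for it.
- the binomial theorem: no binomial coefficients pair up with complementary powers here.


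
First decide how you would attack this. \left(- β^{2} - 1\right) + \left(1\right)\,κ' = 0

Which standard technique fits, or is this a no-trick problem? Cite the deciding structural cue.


Method: no special technique — solved for the derivative, no κ appears — this is antidifferentiation in β wearing ODE clothing.


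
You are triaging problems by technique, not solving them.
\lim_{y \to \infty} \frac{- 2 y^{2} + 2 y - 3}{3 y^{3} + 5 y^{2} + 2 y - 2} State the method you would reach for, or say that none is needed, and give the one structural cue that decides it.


Method: dominant-term comparison — growth-rate triage: the leading powers of y decide the limit, everything else is noise. Viewed as a single quotient this is an ∞/∞ form — an at-infinity application of l'Hôpital's rule would also resolve it; comparing leading growth reads the answer without differentiating.


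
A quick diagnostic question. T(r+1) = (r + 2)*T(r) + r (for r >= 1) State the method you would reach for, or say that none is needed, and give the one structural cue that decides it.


Verdict: a summation factor — first-order linear but the coefficient r + 2 moves with the index — divide by the cumulative product and telescope.


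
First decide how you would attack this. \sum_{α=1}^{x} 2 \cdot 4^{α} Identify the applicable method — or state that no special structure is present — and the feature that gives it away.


Diagnosis: the geometric series formula — each summand is the previous one scaled by 4; that constant multiplier is itself the geometric structure.


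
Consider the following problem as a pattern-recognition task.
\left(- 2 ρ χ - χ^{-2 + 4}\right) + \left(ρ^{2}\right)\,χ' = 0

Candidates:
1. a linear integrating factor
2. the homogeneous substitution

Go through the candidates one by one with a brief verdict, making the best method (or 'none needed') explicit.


Verdict: the homogeneous substitution — the slope's numerator and denominator share total degree; set v = χ/ρ and the equation drops to separable form. This doubles as a Bernoulli equation in the unknown as written; the homogeneous route needs no setup at all.
- a linear integrating factor: the unknown enters nonlinearly (through a power, a denominator, or a transcendental function), which the linear integrating-factor recipe cannot absorb as-is — any repair would come from a preliminary substitution, not the factor.
- the homogeneous substitution: yes, a natural case for it.


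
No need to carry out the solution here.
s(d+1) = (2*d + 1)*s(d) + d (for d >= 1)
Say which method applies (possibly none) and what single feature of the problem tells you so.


Verdict: a summation factor — because the multiplier 2*d + 1 is index-dependent, divide through by its running product and sum the resulting differences.


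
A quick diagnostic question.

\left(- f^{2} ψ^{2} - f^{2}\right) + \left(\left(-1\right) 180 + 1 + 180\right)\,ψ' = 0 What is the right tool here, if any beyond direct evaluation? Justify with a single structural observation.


Diagnosis: separation of variables — solved for the derivative, the right side splits multiplicatively into a function of each variable alone — divide and integrate each side.


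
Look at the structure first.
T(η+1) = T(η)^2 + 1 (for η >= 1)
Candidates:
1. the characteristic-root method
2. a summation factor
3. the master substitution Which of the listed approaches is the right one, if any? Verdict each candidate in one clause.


Best approach: no special technique — the sequence value feeds back through itself nonlinearly — linear superposition fails, and every superposition-based closed form fails with it.
- the characteristic-root method — nonlinearity rules out exponential-mode superposition from the start.
- a summation factor — no summation factor applies — the rule is not linear in the sequence values.
- the master substitution: the recursive argument is a shift of the index, not a fixed fraction of it.


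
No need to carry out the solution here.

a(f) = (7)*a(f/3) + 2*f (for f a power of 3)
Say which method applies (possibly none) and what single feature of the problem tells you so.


Verdict: the master substitution — the index is divided (f/3), not shifted — substitute f = 3^m to straighten it into a shift recurrence.


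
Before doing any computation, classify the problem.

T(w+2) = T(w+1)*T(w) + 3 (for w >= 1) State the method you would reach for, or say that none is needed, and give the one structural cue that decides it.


Verdict: no special technique — the new term depends nonlinearly on the old ones, which disqualifies every superposition-based technique.


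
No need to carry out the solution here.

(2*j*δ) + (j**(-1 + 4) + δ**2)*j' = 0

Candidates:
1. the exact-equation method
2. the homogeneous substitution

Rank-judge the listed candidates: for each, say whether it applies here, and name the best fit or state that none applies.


Verdict: the exact-equation method — because the two cross partials coincide, the form is conservative as written — recover its potential in (δ, j).
- the exact-equation method: yes, a natural case for it.
- the homogeneous substitution: the slope changes under joint rescaling, failing the degree-zero test.


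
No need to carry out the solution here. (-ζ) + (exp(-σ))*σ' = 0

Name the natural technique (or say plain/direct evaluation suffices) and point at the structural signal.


Technique: separation of variables — one side of the product carries the independent variable, the other the unknown — the textbook separation shape. One could also solve this as an exact equation; with each coefficient in its own variable, separating is the same work with fewer steps.


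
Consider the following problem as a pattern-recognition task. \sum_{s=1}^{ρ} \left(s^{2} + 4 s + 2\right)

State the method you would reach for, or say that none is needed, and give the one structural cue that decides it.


Best approach: no special technique — no cancellation, no constant ratio, no binomial weights — just polynomial terms summed directly.


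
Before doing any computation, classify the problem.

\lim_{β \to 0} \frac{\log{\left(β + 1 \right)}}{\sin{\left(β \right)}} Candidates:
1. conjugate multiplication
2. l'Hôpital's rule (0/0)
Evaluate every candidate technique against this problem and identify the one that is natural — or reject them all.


Technique: l'Hôpital's rule (0/0) — both numerator and denominator vanish at 0: the genuine 0/0 indeterminate that l'Hôpital exists for. One could equally expand both pieces locally and compare leading terms; the rule does that in one stroke.
- conjugate multiplication — the conjugate move applies to radical differences, which this is not.
- l'Hôpital's rule (0/0) — yes, a natural case for it.


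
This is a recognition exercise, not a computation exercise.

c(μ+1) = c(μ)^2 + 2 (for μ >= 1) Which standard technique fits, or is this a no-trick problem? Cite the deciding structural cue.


Diagnosis: no special technique — the recurrence is nonlinear in the sequence values; study it directly, no linear machinery applies.


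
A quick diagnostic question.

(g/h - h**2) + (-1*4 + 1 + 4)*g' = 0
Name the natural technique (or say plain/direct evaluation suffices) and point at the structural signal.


Diagnosis: a linear integrating factor — linear in the unknown with genuine forcing: multiply through by the exponential of the integrated coefficient and the left side closes into one derivative.


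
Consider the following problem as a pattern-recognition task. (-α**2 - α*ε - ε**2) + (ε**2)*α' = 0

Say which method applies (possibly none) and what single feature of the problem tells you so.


Best approach: the homogeneous substitution — the slope's numerator and denominator share total degree; set v = α/ε and the equation drops to separable form.


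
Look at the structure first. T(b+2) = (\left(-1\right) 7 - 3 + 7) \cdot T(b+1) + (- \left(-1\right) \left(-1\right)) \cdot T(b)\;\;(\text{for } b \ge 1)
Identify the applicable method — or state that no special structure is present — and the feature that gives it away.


Best approach: the characteristic-root method — constant coefficients and linearity mean the ansatz r^b reduces it to solving the characteristic polynomial.


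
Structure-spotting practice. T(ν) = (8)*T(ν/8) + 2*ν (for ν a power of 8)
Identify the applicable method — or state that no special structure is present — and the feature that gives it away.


Verdict: the master substitution — treat m = log base 8 of ν as the new clock: one recursion step advances m by one while ν scales by 8.


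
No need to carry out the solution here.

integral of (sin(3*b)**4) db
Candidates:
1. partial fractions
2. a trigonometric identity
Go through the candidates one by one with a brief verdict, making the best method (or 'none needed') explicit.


Diagnosis: a trigonometric identity — sin(3*b)**4 carries an even exponent — trade it for double-angle cosines before integrating.
- partial fractions — the expression is not a ratio of polynomials that decomposes further.
- a trigonometric identity — yes, a natural case for it.


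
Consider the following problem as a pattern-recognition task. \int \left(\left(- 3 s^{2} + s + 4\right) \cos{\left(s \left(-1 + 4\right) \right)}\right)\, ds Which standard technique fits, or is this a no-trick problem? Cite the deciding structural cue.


Best approach: integration by parts — differentiate - 3 s^{2} + s + 4, integrate \cos{\left(s \left(-1 + 4\right) \right)}: each pass lowers the polynomial degree, so parts terminates.
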